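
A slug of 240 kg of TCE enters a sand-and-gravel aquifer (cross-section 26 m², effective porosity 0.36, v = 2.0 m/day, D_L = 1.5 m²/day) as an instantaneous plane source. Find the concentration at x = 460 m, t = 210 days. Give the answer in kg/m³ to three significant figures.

0.114 kg/m³

For an instantaneous plane source, C(x,t) = M/(n_e·A·√(4πDt)) · exp(−(x−vt)²/(4Dt)), with n_e·A the pore (flow) area.
Plume center vt = 2.0 × 210 = 420 m, so the well at 460 m is 40 m downgradient of the peak.
√(4πDt) = 62.92 m, giving peak height M/(n_e·A·√(4πDt)) = 240/(0.36 × 26 × 62.92) = 0.4075 kg/m³.
(x−vt)²/(4Dt) = (40)²/(4 × 1.5 × 210) = 1.270; exp(−1.270) = 0.2808.
C = 0.4075 × 0.2808 = 0.114 kg/m³.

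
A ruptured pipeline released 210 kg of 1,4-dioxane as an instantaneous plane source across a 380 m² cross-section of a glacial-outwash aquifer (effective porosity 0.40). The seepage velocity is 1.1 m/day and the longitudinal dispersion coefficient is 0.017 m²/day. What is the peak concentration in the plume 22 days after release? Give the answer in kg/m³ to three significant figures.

The peak of an instantaneous 1D plume sits at x = vt; there the Gaussian factor is 1 and C_max = M/(n_e·A·√(4πDt)), where n_e·A is the pore area the mass is dissolved in.
√(4πDt) = √(4π × 0.017 × 22) = 2.168 m, so C_max = 210/(0.40 × 380 × 2.168) = 0.637 kg/m³.

0.637 kg/m³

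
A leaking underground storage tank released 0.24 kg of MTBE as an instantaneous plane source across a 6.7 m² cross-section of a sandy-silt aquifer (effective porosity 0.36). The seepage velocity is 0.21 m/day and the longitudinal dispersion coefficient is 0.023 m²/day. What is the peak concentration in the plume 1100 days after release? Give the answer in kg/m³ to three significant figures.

0.00558 kg/m³

The peak of an instantaneous 1D plume sits at x = vt; there the Gaussian factor is 1 and C_max = M/(n_e·A·√(4πDt)), where n_e·A is the pore area the mass is dissolved in.
√(4πDt) = √(4π × 0.023 × 1100) = 17.83 m, so C_max = 0.24/(0.36 × 6.7 × 17.83) = 0.00558 kg/m³.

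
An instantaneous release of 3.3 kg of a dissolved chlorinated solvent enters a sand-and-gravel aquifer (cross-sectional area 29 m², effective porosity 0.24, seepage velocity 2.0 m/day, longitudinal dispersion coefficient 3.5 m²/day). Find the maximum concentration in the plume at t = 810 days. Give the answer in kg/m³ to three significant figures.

0.00251 kg/m³

The peak of an instantaneous 1D plume sits at x = vt; there the Gaussian factor is 1 and C_max = M/(n_e·A·√(4πDt)), where n_e·A is the pore area the mass is dissolved in.
√(4πDt) = √(4π × 3.5 × 810) = 188.7 m, so C_max = 3.3/(0.24 × 29 × 188.7) = 0.00251 kg/m³.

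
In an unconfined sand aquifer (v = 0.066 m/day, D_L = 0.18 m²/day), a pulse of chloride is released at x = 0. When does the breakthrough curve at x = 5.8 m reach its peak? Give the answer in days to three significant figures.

For the 1D instantaneous-source solution, setting ∂C/∂t = 0 at fixed x gives v²t² + 2Dt − x² = 0, so t = (√(D² + v²x²) − D)/v².
√(D² + v²x²) = √(0.18² + 0.066² × 5.8²) = 0.4230; v² = 0.004356.
t = (0.4230 − 0.18)/0.004356 = 55.8 days (vs. the pure-advection estimate x/v = 87.9 d).

55.8 days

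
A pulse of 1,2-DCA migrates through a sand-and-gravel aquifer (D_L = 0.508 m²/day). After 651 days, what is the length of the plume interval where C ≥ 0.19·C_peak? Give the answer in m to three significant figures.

The plume is Gaussian with σ = √(2Dt) = √(2 × 0.508 × 651) = 25.72 m.
C/C_peak = exp(−Δx²/(2σ²)) = 0.19 ⇒ Δx = σ·√(−2 ln 0.19) = 25.72 × 1.822 = 46.86 m.
Width = 2Δx = 93.7 m.

93.7 m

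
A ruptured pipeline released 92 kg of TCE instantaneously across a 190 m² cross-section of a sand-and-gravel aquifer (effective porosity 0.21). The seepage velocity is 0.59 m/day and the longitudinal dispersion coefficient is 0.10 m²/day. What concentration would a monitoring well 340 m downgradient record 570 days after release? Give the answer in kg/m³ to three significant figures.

For an instantaneous plane source, C(x,t) = M/(n_e·A·√(4πDt)) · exp(−(x−vt)²/(4Dt)), with n_e·A the pore (flow) area.
Plume center vt = 0.59 × 570 = 336.3 m, so the well at 340 m is 3.7 m downgradient of the peak.
√(4πDt) = 26.76 m, giving peak height M/(n_e·A·√(4πDt)) = 92/(0.21 × 190 × 26.76) = 0.08616 kg/m³.
(x−vt)²/(4Dt) = (3.7)²/(4 × 0.10 × 570) = 0.06004; exp(−0.06004) = 0.9417.
C = 0.08616 × 0.9417 = 0.0811 kg/m³.

0.0811 kg/m³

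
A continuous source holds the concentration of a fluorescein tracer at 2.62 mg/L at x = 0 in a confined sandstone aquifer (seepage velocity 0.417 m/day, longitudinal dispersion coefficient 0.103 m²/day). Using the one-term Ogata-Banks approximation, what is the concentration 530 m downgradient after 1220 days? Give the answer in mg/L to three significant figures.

For a continuous step input, C/C₀ ≈ ½·erfc((x−vt)/(2√(Dt))).
vt = 0.417 × 1220 = 508.74 m and 2√(Dt) = 2√(0.103 × 1220) = 22.42 m.
Argument (x−vt)/(2√(Dt)) = (530 − 508.74)/22.42 = 0.9483; ½·erfc(0.9483) = 0.08994.
C = 2.62 × 0.08994 = 0.236 mg/L.

0.236 mg/L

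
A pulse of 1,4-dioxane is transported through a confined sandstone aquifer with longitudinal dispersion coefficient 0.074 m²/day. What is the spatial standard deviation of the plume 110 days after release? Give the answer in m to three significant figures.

4.03 m

Dispersive spreading gives a Gaussian with σ² = 2Dt; advection only shifts the center.
σ = √(2 × 0.074 × 110) = 4.03 m.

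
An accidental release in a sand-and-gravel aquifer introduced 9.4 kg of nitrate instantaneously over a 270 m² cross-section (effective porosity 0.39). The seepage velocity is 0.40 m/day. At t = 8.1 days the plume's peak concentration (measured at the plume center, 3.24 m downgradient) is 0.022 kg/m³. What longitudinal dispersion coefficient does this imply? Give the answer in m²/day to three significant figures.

At the plume center C_max = M/(n_e·A·√(4πDt)), so D = M²/(4πt·(n_e·A·C_max)²).
n_e·A·C_max = 0.39 × 270 × 0.022 = 2.317 kg/m.
D = 9.4²/(4π × 8.1 × 2.317²) = 0.162 m²/day.

0.162 m²/day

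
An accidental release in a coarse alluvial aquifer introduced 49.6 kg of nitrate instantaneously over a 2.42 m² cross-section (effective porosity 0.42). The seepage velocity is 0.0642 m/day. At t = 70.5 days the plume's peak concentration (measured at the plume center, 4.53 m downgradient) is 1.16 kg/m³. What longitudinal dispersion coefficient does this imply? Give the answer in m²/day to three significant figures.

2.00 m²/day

At the plume center C_max = M/(n_e·A·√(4πDt)), so D = M²/(4πt·(n_e·A·C_max)²).
n_e·A·C_max = 0.42 × 2.42 × 1.16 = 1.179 kg/m.
D = 49.6²/(4π × 70.5 × 1.179²) = 2.00 m²/day.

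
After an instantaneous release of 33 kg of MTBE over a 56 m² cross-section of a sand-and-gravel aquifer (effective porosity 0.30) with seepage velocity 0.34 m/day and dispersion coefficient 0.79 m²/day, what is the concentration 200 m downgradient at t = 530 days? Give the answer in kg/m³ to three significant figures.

For an instantaneous plane source, C(x,t) = M/(n_e·A·√(4πDt)) · exp(−(x−vt)²/(4Dt)), with n_e·A the pore (flow) area.
Plume center vt = 0.34 × 530 = 180.2 m, so the well at 200 m is 19.8 m downgradient of the peak.
√(4πDt) = 72.54 m, giving peak height M/(n_e·A·√(4πDt)) = 33/(0.30 × 56 × 72.54) = 0.02708 kg/m³.
(x−vt)²/(4Dt) = (19.8)²/(4 × 0.79 × 530) = 0.2341; exp(−0.2341) = 0.7913.
C = 0.02708 × 0.7913 = 0.0214 kg/m³.

0.0214 kg/m³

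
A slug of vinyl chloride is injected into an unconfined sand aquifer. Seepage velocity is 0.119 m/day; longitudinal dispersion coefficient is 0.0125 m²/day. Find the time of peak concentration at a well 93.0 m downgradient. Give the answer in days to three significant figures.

781 days

For the 1D instantaneous-source solution, setting ∂C/∂t = 0 at fixed x gives v²t² + 2Dt − x² = 0, so t = (√(D² + v²x²) − D)/v².
√(D² + v²x²) = √(0.0125² + 0.119² × 93.0²) = 11.07; v² = 0.014161.
t = (11.07 − 0.0125)/0.014161 = 781 days (vs. the pure-advection estimate x/v = 782 d).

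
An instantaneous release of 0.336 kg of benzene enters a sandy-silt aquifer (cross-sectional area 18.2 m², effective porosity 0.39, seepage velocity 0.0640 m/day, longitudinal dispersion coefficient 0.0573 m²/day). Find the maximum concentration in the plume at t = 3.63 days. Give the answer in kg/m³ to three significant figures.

The peak of an instantaneous 1D plume sits at x = vt; there the Gaussian factor is 1 and C_max = M/(n_e·A·√(4πDt)), where n_e·A is the pore area the mass is dissolved in.
√(4πDt) = √(4π × 0.0573 × 3.63) = 1.617 m, so C_max = 0.336/(0.39 × 18.2 × 1.617) = 0.0293 kg/m³.

0.0293 kg/m³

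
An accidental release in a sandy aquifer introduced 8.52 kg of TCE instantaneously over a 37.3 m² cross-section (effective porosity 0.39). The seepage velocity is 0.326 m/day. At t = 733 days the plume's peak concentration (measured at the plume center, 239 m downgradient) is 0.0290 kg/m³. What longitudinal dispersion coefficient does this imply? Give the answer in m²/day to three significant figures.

At the plume center C_max = M/(n_e·A·√(4πDt)), so D = M²/(4πt·(n_e·A·C_max)²).
n_e·A·C_max = 0.39 × 37.3 × 0.0290 = 0.4219 kg/m.
D = 8.52²/(4π × 733 × 0.4219²) = 0.0443 m²/day.

0.0443 m²/day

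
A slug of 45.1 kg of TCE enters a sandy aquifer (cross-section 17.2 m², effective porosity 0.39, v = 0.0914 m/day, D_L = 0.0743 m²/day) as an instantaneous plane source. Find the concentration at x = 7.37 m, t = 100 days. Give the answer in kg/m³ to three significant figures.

0.626 kg/m³

For an instantaneous plane source, C(x,t) = M/(n_e·A·√(4πDt)) · exp(−(x−vt)²/(4Dt)), with n_e·A the pore (flow) area.
Plume center vt = 0.0914 × 100 = 9.14 m, so the well at 7.37 m is 1.77 m upgradient of the peak.
√(4πDt) = 9.663 m, giving peak height M/(n_e·A·√(4πDt)) = 45.1/(0.39 × 17.2 × 9.663) = 0.6958 kg/m³.
(x−vt)²/(4Dt) = (-1.77)²/(4 × 0.0743 × 100) = 0.1054; exp(−0.1054) = 0.9000.
C = 0.6958 × 0.9000 = 0.626 kg/m³.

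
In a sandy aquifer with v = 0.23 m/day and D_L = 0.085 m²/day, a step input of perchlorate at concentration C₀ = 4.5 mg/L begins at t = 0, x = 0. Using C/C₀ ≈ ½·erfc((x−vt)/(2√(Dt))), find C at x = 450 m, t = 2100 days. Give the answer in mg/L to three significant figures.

For a continuous step input, C/C₀ ≈ ½·erfc((x−vt)/(2√(Dt))).
vt = 0.23 × 2100 = 483 m and 2√(Dt) = 2√(0.085 × 2100) = 26.72 m.
Argument (x−vt)/(2√(Dt)) = (450 − 483)/26.72 = -1.235; ½·erfc(-1.235) = 0.9596.
C = 4.5 × 0.9596 = 4.32 mg/L.

4.32 mg/L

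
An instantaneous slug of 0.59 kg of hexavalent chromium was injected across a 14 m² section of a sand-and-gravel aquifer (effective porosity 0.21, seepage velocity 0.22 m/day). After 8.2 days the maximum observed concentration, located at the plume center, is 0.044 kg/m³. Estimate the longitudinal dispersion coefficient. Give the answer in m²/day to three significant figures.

At the plume center C_max = M/(n_e·A·√(4πDt)), so D = M²/(4πt·(n_e·A·C_max)²).
n_e·A·C_max = 0.21 × 14 × 0.044 = 0.1294 kg/m.
D = 0.59²/(4π × 8.2 × 0.1294²) = 0.202 m²/day.

0.202 m²/day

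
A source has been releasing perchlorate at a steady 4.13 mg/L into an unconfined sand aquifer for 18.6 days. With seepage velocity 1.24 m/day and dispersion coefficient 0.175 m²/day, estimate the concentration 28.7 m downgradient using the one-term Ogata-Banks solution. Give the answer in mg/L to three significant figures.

0.0561 mg/L

For a continuous step input, C/C₀ ≈ ½·erfc((x−vt)/(2√(Dt))).
vt = 1.24 × 18.6 = 23.064 m and 2√(Dt) = 2√(0.175 × 18.6) = 3.608 m.
Argument (x−vt)/(2√(Dt)) = (28.7 − 23.064)/3.608 = 1.562; ½·erfc(1.562) = 0.01359.
C = 4.13 × 0.01359 = 0.0561 mg/L.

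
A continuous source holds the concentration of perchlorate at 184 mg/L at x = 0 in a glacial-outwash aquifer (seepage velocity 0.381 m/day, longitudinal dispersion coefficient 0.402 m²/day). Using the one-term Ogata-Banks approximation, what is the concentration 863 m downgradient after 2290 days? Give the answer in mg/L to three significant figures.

108 mg/L

For a continuous step input, C/C₀ ≈ ½·erfc((x−vt)/(2√(Dt))).
vt = 0.381 × 2290 = 872.49 m and 2√(Dt) = 2√(0.402 × 2290) = 60.68 m.
Argument (x−vt)/(2√(Dt)) = (863 − 872.49)/60.68 = -0.1564; ½·erfc(-0.1564) = 0.5875.
C = 184 × 0.5875 = 108 mg/L.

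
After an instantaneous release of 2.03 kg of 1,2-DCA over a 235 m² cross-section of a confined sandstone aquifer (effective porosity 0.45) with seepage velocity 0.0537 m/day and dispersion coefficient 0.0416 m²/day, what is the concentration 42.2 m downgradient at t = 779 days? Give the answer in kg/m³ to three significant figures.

0.000950 kg/m³

For an instantaneous plane source, C(x,t) = M/(n_e·A·√(4πDt)) · exp(−(x−vt)²/(4Dt)), with n_e·A the pore (flow) area.
Plume center vt = 0.0537 × 779 = 41.8323 m, so the well at 42.2 m is 0.3677 m downgradient of the peak.
√(4πDt) = 20.18 m, giving peak height M/(n_e·A·√(4πDt)) = 2.03/(0.45 × 235 × 20.18) = 0.0009512 kg/m³.
(x−vt)²/(4Dt) = (0.3677)²/(4 × 0.0416 × 779) = 0.001043; exp(−0.001043) = 0.9990.
C = 0.0009512 × 0.9990 = 0.000950 kg/m³.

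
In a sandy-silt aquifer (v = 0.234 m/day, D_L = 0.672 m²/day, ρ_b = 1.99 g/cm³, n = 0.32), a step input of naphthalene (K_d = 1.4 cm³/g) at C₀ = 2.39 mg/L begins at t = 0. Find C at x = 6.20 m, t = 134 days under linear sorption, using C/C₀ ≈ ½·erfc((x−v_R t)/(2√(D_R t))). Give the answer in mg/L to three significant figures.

0.586 mg/L

Retardation factor R = 1 + ρ_b·K_d/n = 1 + 1.99 × 1.4/0.32 = 9.706.
Sorption retards both mechanisms: v_R = v/R = 0.02411 m/day, D_R = D/R = 0.06924 m²/day.
v_R·t = 0.02411 × 134 = 3.23074 m; 2√(D_R t) = 6.092 m; argument = (6.20 − 3.23074)/6.092 = 0.4874.
C = C₀ × ½·erfc(0.4874) = 2.39 × 0.2453 = 0.586 mg/L.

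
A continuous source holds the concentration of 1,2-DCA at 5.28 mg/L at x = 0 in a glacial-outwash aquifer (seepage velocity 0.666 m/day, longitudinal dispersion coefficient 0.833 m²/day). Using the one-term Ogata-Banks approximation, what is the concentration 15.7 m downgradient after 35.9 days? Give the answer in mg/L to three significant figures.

For a continuous step input, C/C₀ ≈ ½·erfc((x−vt)/(2√(Dt))).
vt = 0.666 × 35.9 = 23.9094 m and 2√(Dt) = 2√(0.833 × 35.9) = 10.94 m.
Argument (x−vt)/(2√(Dt)) = (15.7 − 23.9094)/10.94 = -0.7504; ½·erfc(-0.7504) = 0.8557.
C = 5.28 × 0.8557 = 4.52 mg/L.

4.52 mg/L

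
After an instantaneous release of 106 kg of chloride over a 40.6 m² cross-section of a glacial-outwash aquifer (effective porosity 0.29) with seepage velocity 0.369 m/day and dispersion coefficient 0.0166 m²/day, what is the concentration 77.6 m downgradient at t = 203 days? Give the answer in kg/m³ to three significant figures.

For an instantaneous plane source, C(x,t) = M/(n_e·A·√(4πDt)) · exp(−(x−vt)²/(4Dt)), with n_e·A the pore (flow) area.
Plume center vt = 0.369 × 203 = 74.907 m, so the well at 77.6 m is 2.693 m downgradient of the peak.
√(4πDt) = 6.507 m, giving peak height M/(n_e·A·√(4πDt)) = 106/(0.29 × 40.6 × 6.507) = 1.384 kg/m³.
(x−vt)²/(4Dt) = (2.693)²/(4 × 0.0166 × 203) = 0.5380; exp(−0.5380) = 0.5839.
C = 1.384 × 0.5839 = 0.808 kg/m³.

0.808 kg/m³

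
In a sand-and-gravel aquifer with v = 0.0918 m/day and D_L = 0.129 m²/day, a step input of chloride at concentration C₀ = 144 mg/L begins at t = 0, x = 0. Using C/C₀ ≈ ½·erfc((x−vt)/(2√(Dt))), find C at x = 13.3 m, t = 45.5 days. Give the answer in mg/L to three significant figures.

0.558 mg/L

For a continuous step input, C/C₀ ≈ ½·erfc((x−vt)/(2√(Dt))).
vt = 0.0918 × 45.5 = 4.1769 m and 2√(Dt) = 2√(0.129 × 45.5) = 4.845 m.
Argument (x−vt)/(2√(Dt)) = (13.3 − 4.1769)/4.845 = 1.883; ½·erfc(1.883) = 0.003873.
C = 144 × 0.003873 = 0.558 mg/L.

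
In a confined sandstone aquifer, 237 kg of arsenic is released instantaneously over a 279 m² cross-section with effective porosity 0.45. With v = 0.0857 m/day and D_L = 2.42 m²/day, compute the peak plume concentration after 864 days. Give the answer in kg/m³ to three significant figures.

The peak of an instantaneous 1D plume sits at x = vt; there the Gaussian factor is 1 and C_max = M/(n_e·A·√(4πDt)), where n_e·A is the pore area the mass is dissolved in.
√(4πDt) = √(4π × 2.42 × 864) = 162.1 m, so C_max = 237/(0.45 × 279 × 162.1) = 0.0116 kg/m³.

0.0116 kg/m³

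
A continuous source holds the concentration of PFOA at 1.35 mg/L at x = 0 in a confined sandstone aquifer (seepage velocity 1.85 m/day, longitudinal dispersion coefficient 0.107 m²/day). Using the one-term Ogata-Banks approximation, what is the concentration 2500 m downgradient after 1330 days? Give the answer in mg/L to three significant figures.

0.0130 mg/L

For a continuous step input, C/C₀ ≈ ½·erfc((x−vt)/(2√(Dt))).
vt = 1.85 × 1330 = 2460.5 m and 2√(Dt) = 2√(0.107 × 1330) = 23.86 m.
Argument (x−vt)/(2√(Dt)) = (2500 − 2460.5)/23.86 = 1.655; ½·erfc(1.655) = 0.009628.
C = 1.35 × 0.009628 = 0.0130 mg/L.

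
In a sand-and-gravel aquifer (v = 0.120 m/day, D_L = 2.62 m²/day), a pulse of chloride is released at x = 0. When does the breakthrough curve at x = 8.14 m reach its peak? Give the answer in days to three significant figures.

12.2 days

For the 1D instantaneous-source solution, setting ∂C/∂t = 0 at fixed x gives v²t² + 2Dt − x² = 0, so t = (√(D² + v²x²) − D)/v².
√(D² + v²x²) = √(2.62² + 0.120² × 8.14²) = 2.796; v² = 0.0144.
t = (2.796 − 2.62)/0.0144 = 12.2 days (vs. the pure-advection estimate x/v = 67.8 d).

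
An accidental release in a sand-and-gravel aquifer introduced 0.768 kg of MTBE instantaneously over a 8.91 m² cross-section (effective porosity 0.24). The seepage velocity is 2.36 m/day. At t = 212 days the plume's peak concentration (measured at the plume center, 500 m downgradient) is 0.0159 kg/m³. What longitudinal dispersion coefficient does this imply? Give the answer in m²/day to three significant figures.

At the plume center C_max = M/(n_e·A·√(4πDt)), so D = M²/(4πt·(n_e·A·C_max)²).
n_e·A·C_max = 0.24 × 8.91 × 0.0159 = 0.03400 kg/m.
D = 0.768²/(4π × 212 × 0.03400²) = 0.192 m²/day.

0.192 m²/day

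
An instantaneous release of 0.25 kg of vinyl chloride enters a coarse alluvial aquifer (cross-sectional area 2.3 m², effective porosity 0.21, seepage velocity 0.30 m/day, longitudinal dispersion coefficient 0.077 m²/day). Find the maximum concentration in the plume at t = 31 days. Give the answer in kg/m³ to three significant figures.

The peak of an instantaneous 1D plume sits at x = vt; there the Gaussian factor is 1 and C_max = M/(n_e·A·√(4πDt)), where n_e·A is the pore area the mass is dissolved in.
√(4πDt) = √(4π × 0.077 × 31) = 5.477 m, so C_max = 0.25/(0.21 × 2.3 × 5.477) = 0.0945 kg/m³.

0.0945 kg/m³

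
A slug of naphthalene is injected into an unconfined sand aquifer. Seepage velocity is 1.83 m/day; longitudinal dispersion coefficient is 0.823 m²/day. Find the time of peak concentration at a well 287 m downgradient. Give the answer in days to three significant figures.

157 days

For the 1D instantaneous-source solution, setting ∂C/∂t = 0 at fixed x gives v²t² + 2Dt − x² = 0, so t = (√(D² + v²x²) − D)/v².
√(D² + v²x²) = √(0.823² + 1.83² × 287²) = 525.2; v² = 3.3489.
t = (525.2 − 0.823)/3.3489 = 157 days (vs. the pure-advection estimate x/v = 157 d).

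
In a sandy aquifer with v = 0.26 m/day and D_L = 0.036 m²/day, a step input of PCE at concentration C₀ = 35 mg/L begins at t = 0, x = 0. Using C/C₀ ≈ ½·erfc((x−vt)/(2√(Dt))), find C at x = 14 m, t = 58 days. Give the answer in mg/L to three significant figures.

24.5 mg/L

For a continuous step input, C/C₀ ≈ ½·erfc((x−vt)/(2√(Dt))).
vt = 0.26 × 58 = 15.08 m and 2√(Dt) = 2√(0.036 × 58) = 2.890 m.
Argument (x−vt)/(2√(Dt)) = (14 − 15.08)/2.890 = -0.3737; ½·erfc(-0.3737) = 0.7014.
C = 35 × 0.7014 = 24.5 mg/L.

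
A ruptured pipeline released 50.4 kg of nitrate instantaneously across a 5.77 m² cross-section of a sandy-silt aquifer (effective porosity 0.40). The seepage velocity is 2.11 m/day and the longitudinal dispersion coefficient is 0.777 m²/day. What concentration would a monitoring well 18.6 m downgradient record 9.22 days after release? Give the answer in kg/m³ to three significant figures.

2.24 kg/m³

For an instantaneous plane source, C(x,t) = M/(n_e·A·√(4πDt)) · exp(−(x−vt)²/(4Dt)), with n_e·A the pore (flow) area.
Plume center vt = 2.11 × 9.22 = 19.4542 m, so the well at 18.6 m is 0.8542 m upgradient of the peak.
√(4πDt) = 9.488 m, giving peak height M/(n_e·A·√(4πDt)) = 50.4/(0.40 × 5.77 × 9.488) = 2.302 kg/m³.
(x−vt)²/(4Dt) = (-0.8542)²/(4 × 0.777 × 9.22) = 0.02546; exp(−0.02546) = 0.9749.
C = 2.302 × 0.9749 = 2.24 kg/m³.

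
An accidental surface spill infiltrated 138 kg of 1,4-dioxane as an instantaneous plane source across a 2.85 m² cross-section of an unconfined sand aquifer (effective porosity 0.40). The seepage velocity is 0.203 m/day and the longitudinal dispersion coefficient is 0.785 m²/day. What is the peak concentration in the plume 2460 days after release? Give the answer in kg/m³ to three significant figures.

0.777 kg/m³

The peak of an instantaneous 1D plume sits at x = vt; there the Gaussian factor is 1 and C_max = M/(n_e·A·√(4πDt)), where n_e·A is the pore area the mass is dissolved in.
√(4πDt) = √(4π × 0.785 × 2460) = 155.8 m, so C_max = 138/(0.40 × 2.85 × 155.8) = 0.777 kg/m³.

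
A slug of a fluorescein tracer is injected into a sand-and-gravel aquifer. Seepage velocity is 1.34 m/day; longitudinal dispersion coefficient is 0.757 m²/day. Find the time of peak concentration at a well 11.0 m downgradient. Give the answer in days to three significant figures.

For the 1D instantaneous-source solution, setting ∂C/∂t = 0 at fixed x gives v²t² + 2Dt − x² = 0, so t = (√(D² + v²x²) − D)/v².
√(D² + v²x²) = √(0.757² + 1.34² × 11.0²) = 14.76; v² = 1.7956.
t = (14.76 − 0.757)/1.7956 = 7.80 days (vs. the pure-advection estimate x/v = 8.21 d).

7.80 days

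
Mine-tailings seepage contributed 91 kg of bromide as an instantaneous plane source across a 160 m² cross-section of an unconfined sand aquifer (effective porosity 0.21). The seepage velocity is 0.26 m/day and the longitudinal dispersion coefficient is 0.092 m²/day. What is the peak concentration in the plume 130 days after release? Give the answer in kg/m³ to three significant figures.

The peak of an instantaneous 1D plume sits at x = vt; there the Gaussian factor is 1 and C_max = M/(n_e·A·√(4πDt)), where n_e·A is the pore area the mass is dissolved in.
√(4πDt) = √(4π × 0.092 × 130) = 12.26 m, so C_max = 91/(0.21 × 160 × 12.26) = 0.221 kg/m³.

0.221 kg/m³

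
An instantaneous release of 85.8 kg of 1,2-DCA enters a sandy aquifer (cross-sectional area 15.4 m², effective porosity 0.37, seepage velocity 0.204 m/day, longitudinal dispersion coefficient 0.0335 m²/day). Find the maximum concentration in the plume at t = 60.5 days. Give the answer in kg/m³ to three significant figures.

2.98 kg/m³

The peak of an instantaneous 1D plume sits at x = vt; there the Gaussian factor is 1 and C_max = M/(n_e·A·√(4πDt)), where n_e·A is the pore area the mass is dissolved in.
√(4πDt) = √(4π × 0.0335 × 60.5) = 5.047 m, so C_max = 85.8/(0.37 × 15.4 × 5.047) = 2.98 kg/m³.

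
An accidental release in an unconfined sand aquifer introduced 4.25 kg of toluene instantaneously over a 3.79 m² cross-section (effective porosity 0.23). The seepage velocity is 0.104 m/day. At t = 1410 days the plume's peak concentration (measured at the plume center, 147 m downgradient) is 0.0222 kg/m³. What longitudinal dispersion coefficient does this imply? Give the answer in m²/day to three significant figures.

At the plume center C_max = M/(n_e·A·√(4πDt)), so D = M²/(4πt·(n_e·A·C_max)²).
n_e·A·C_max = 0.23 × 3.79 × 0.0222 = 0.01935 kg/m.
D = 4.25²/(4π × 1410 × 0.01935²) = 2.72 m²/day.

2.72 m²/day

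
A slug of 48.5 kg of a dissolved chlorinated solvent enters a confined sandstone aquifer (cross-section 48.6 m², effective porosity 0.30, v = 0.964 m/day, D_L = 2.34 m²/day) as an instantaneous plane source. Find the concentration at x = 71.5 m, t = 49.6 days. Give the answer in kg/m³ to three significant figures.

0.0260 kg/m³

For an instantaneous plane source, C(x,t) = M/(n_e·A·√(4πDt)) · exp(−(x−vt)²/(4Dt)), with n_e·A the pore (flow) area.
Plume center vt = 0.964 × 49.6 = 47.8144 m, so the well at 71.5 m is 23.6856 m downgradient of the peak.
√(4πDt) = 38.19 m, giving peak height M/(n_e·A·√(4πDt)) = 48.5/(0.30 × 48.6 × 38.19) = 0.08710 kg/m³.
(x−vt)²/(4Dt) = (23.6856)²/(4 × 2.34 × 49.6) = 1.208; exp(−1.208) = 0.2988.
C = 0.08710 × 0.2988 = 0.0260 kg/m³.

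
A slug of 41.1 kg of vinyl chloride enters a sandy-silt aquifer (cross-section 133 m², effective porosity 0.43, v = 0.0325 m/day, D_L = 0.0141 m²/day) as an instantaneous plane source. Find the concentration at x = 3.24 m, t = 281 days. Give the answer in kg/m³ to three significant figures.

For an instantaneous plane source, C(x,t) = M/(n_e·A·√(4πDt)) · exp(−(x−vt)²/(4Dt)), with n_e·A the pore (flow) area.
Plume center vt = 0.0325 × 281 = 9.1325 m, so the well at 3.24 m is 5.8925 m upgradient of the peak.
√(4πDt) = 7.056 m, giving peak height M/(n_e·A·√(4πDt)) = 41.1/(0.43 × 133 × 7.056) = 0.1019 kg/m³.
(x−vt)²/(4Dt) = (-5.8925)²/(4 × 0.0141 × 281) = 2.191; exp(−2.191) = 0.1118.
C = 0.1019 × 0.1118 = 0.0114 kg/m³.

0.0114 kg/m³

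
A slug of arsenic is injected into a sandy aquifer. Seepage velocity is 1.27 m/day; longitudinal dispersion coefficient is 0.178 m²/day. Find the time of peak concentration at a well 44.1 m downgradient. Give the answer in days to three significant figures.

For the 1D instantaneous-source solution, setting ∂C/∂t = 0 at fixed x gives v²t² + 2Dt − x² = 0, so t = (√(D² + v²x²) − D)/v².
√(D² + v²x²) = √(0.178² + 1.27² × 44.1²) = 56.01; v² = 1.6129.
t = (56.01 − 0.178)/1.6129 = 34.6 days (vs. the pure-advection estimate x/v = 34.7 d).

34.6 days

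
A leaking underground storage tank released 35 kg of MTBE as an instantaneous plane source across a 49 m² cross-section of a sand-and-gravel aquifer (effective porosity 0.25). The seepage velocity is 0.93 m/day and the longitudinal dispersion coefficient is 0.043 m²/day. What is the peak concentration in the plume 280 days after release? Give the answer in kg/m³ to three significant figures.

0.232 kg/m³

The peak of an instantaneous 1D plume sits at x = vt; there the Gaussian factor is 1 and C_max = M/(n_e·A·√(4πDt)), where n_e·A is the pore area the mass is dissolved in.
√(4πDt) = √(4π × 0.043 × 280) = 12.30 m, so C_max = 35/(0.25 × 49 × 12.30) = 0.232 kg/m³.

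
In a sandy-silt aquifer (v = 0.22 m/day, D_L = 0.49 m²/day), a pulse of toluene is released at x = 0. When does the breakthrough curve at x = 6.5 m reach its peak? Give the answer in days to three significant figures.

21.1 days

For the 1D instantaneous-source solution, setting ∂C/∂t = 0 at fixed x gives v²t² + 2Dt − x² = 0, so t = (√(D² + v²x²) − D)/v².
√(D² + v²x²) = √(0.49² + 0.22² × 6.5²) = 1.512; v² = 0.0484.
t = (1.512 − 0.49)/0.0484 = 21.1 days (vs. the pure-advection estimate x/v = 29.5 d).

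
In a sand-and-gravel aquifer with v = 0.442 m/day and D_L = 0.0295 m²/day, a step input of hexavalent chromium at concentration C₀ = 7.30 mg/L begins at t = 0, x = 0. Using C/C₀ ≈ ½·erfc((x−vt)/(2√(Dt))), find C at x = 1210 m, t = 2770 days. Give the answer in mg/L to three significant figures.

6.34 mg/L

For a continuous step input, C/C₀ ≈ ½·erfc((x−vt)/(2√(Dt))).
vt = 0.442 × 2770 = 1224.34 m and 2√(Dt) = 2√(0.0295 × 2770) = 18.08 m.
Argument (x−vt)/(2√(Dt)) = (1210 − 1224.34)/18.08 = -0.7931; ½·erfc(-0.7931) = 0.8690.
C = 7.30 × 0.8690 = 6.34 mg/L.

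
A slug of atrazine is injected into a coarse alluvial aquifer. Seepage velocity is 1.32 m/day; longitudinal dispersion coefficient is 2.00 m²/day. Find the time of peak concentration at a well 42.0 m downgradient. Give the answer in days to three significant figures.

For the 1D instantaneous-source solution, setting ∂C/∂t = 0 at fixed x gives v²t² + 2Dt − x² = 0, so t = (√(D² + v²x²) − D)/v².
√(D² + v²x²) = √(2.00² + 1.32² × 42.0²) = 55.48; v² = 1.7424.
t = (55.48 − 2.00)/1.7424 = 30.7 days (vs. the pure-advection estimate x/v = 31.8 d).

30.7 days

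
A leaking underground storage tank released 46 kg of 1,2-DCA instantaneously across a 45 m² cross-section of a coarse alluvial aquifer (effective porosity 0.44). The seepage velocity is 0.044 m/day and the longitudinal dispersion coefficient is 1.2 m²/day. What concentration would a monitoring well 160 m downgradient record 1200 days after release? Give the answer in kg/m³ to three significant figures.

0.00235 kg/m³

For an instantaneous plane source, C(x,t) = M/(n_e·A·√(4πDt)) · exp(−(x−vt)²/(4Dt)), with n_e·A the pore (flow) area.
Plume center vt = 0.044 × 1200 = 52.8 m, so the well at 160 m is 107.2 m downgradient of the peak.
√(4πDt) = 134.5 m, giving peak height M/(n_e·A·√(4πDt)) = 46/(0.44 × 45 × 134.5) = 0.01727 kg/m³.
(x−vt)²/(4Dt) = (107.2)²/(4 × 1.2 × 1200) = 1.995; exp(−1.995) = 0.1360.
C = 0.01727 × 0.1360 = 0.00235 kg/m³.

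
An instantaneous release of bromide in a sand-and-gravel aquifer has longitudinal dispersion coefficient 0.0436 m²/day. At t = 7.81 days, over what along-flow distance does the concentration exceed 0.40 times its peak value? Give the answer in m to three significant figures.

The plume is Gaussian with σ = √(2Dt) = √(2 × 0.0436 × 7.81) = 0.8252 m.
C/C_peak = exp(−Δx²/(2σ²)) = 0.40 ⇒ Δx = σ·√(−2 ln 0.40) = 0.8252 × 1.354 = 1.117 m.
Width = 2Δx = 2.23 m.

2.23 m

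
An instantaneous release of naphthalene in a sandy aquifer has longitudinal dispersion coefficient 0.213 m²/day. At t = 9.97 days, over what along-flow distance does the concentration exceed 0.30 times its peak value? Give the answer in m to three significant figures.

The plume is Gaussian with σ = √(2Dt) = √(2 × 0.213 × 9.97) = 2.061 m.
C/C_peak = exp(−Δx²/(2σ²)) = 0.30 ⇒ Δx = σ·√(−2 ln 0.30) = 2.061 × 1.552 = 3.199 m.
Width = 2Δx = 6.40 m.

6.40 m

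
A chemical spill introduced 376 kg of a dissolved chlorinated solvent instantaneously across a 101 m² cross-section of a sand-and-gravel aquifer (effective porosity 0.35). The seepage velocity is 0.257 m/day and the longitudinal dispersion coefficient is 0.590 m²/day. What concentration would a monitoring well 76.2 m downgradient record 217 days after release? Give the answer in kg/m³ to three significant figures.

0.117 kg/m³

For an instantaneous plane source, C(x,t) = M/(n_e·A·√(4πDt)) · exp(−(x−vt)²/(4Dt)), with n_e·A the pore (flow) area.
Plume center vt = 0.257 × 217 = 55.769 m, so the well at 76.2 m is 20.431 m downgradient of the peak.
√(4πDt) = 40.11 m, giving peak height M/(n_e·A·√(4πDt)) = 376/(0.35 × 101 × 40.11) = 0.2652 kg/m³.
(x−vt)²/(4Dt) = (20.431)²/(4 × 0.590 × 217) = 0.8151; exp(−0.8151) = 0.4426.
C = 0.2652 × 0.4426 = 0.117 kg/m³.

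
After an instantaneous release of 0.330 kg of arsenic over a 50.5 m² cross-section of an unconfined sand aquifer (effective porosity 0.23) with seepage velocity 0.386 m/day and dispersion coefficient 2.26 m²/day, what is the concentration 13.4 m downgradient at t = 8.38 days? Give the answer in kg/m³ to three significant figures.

For an instantaneous plane source, C(x,t) = M/(n_e·A·√(4πDt)) · exp(−(x−vt)²/(4Dt)), with n_e·A the pore (flow) area.
Plume center vt = 0.386 × 8.38 = 3.23468 m, so the well at 13.4 m is 10.16532 m downgradient of the peak.
√(4πDt) = 15.43 m, giving peak height M/(n_e·A·√(4πDt)) = 0.330/(0.23 × 50.5 × 15.43) = 0.001841 kg/m³.
(x−vt)²/(4Dt) = (10.16532)²/(4 × 2.26 × 8.38) = 1.364; exp(−1.364) = 0.2556.
C = 0.001841 × 0.2556 = 0.000471 kg/m³.

0.000471 kg/m³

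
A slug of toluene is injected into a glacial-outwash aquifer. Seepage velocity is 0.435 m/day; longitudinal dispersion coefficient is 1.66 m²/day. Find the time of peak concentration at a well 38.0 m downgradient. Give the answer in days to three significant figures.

For the 1D instantaneous-source solution, setting ∂C/∂t = 0 at fixed x gives v²t² + 2Dt − x² = 0, so t = (√(D² + v²x²) − D)/v².
√(D² + v²x²) = √(1.66² + 0.435² × 38.0²) = 16.61; v² = 0.189225.
t = (16.61 − 1.66)/0.189225 = 79.0 days (vs. the pure-advection estimate x/v = 87.4 d).

79.0 days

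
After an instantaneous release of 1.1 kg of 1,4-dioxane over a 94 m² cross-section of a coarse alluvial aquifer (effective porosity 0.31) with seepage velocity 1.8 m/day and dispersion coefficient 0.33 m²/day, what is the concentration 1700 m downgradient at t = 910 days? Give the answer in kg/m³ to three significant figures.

2.50e-05 kg/m³

For an instantaneous plane source, C(x,t) = M/(n_e·A·√(4πDt)) · exp(−(x−vt)²/(4Dt)), with n_e·A the pore (flow) area.
Plume center vt = 1.8 × 910 = 1638 m, so the well at 1700 m is 62 m downgradient of the peak.
√(4πDt) = 61.43 m, giving peak height M/(n_e·A·√(4πDt)) = 1.1/(0.31 × 94 × 61.43) = 0.0006145 kg/m³.
(x−vt)²/(4Dt) = (62)²/(4 × 0.33 × 910) = 3.200; exp(−3.200) = 0.04076.
C = 0.0006145 × 0.04076 = 2.50e-05 kg/m³.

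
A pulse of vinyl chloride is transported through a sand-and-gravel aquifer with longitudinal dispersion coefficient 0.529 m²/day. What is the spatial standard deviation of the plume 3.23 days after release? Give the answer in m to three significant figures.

1.85 m

Dispersive spreading gives a Gaussian with σ² = 2Dt; advection only shifts the center.
σ = √(2 × 0.529 × 3.23) = 1.85 m.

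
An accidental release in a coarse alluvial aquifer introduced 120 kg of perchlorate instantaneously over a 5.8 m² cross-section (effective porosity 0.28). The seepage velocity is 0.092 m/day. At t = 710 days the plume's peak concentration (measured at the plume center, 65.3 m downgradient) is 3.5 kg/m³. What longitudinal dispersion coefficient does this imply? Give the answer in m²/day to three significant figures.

At the plume center C_max = M/(n_e·A·√(4πDt)), so D = M²/(4πt·(n_e·A·C_max)²).
n_e·A·C_max = 0.28 × 5.8 × 3.5 = 5.684 kg/m.
D = 120²/(4π × 710 × 5.684²) = 0.0500 m²/day.

0.0500 m²/day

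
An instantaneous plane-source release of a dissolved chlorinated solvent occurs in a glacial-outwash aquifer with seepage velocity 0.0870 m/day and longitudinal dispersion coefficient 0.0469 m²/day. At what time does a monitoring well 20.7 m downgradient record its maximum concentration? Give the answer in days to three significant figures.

232 days

For the 1D instantaneous-source solution, setting ∂C/∂t = 0 at fixed x gives v²t² + 2Dt − x² = 0, so t = (√(D² + v²x²) − D)/v².
√(D² + v²x²) = √(0.0469² + 0.0870² × 20.7²) = 1.802; v² = 0.007569.
t = (1.802 − 0.0469)/0.007569 = 232 days (vs. the pure-advection estimate x/v = 238 d).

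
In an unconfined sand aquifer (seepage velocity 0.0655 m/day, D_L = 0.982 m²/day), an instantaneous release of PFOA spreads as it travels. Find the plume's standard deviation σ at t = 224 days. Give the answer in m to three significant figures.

Dispersive spreading gives a Gaussian with σ² = 2Dt; advection only shifts the center.
σ = √(2 × 0.982 × 224) = 21.0 m.

21.0 m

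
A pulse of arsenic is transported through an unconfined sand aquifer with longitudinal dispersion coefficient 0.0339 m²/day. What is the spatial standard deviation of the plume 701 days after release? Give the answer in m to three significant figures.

6.89 m

Dispersive spreading gives a Gaussian with σ² = 2Dt; advection only shifts the center.
σ = √(2 × 0.0339 × 701) = 6.89 m.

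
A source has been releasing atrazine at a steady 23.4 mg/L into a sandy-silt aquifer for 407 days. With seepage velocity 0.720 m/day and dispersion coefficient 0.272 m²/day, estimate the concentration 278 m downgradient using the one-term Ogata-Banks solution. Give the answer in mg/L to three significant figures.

19.7 mg/L

For a continuous step input, C/C₀ ≈ ½·erfc((x−vt)/(2√(Dt))).
vt = 0.720 × 407 = 293.04 m and 2√(Dt) = 2√(0.272 × 407) = 21.04 m.
Argument (x−vt)/(2√(Dt)) = (278 − 293.04)/21.04 = -0.7148; ½·erfc(-0.7148) = 0.8440.
C = 23.4 × 0.8440 = 19.7 mg/L.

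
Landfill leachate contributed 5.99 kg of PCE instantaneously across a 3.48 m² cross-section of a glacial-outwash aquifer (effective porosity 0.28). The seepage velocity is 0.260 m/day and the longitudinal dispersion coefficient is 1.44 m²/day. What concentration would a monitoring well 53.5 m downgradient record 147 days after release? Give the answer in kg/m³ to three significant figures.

For an instantaneous plane source, C(x,t) = M/(n_e·A·√(4πDt)) · exp(−(x−vt)²/(4Dt)), with n_e·A the pore (flow) area.
Plume center vt = 0.260 × 147 = 38.22 m, so the well at 53.5 m is 15.28 m downgradient of the peak.
√(4πDt) = 51.58 m, giving peak height M/(n_e·A·√(4πDt)) = 5.99/(0.28 × 3.48 × 51.58) = 0.1192 kg/m³.
(x−vt)²/(4Dt) = (15.28)²/(4 × 1.44 × 147) = 0.2757; exp(−0.2757) = 0.7590.
C = 0.1192 × 0.7590 = 0.0905 kg/m³.

0.0905 kg/m³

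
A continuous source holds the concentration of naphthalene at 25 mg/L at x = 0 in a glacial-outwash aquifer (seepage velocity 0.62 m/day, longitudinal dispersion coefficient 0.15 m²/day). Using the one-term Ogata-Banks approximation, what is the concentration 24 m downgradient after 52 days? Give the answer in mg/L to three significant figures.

24.5 mg/L

For a continuous step input, C/C₀ ≈ ½·erfc((x−vt)/(2√(Dt))).
vt = 0.62 × 52 = 32.24 m and 2√(Dt) = 2√(0.15 × 52) = 5.586 m.
Argument (x−vt)/(2√(Dt)) = (24 − 32.24)/5.586 = -1.475; ½·erfc(-1.475) = 0.9815.
C = 25 × 0.9815 = 24.5 mg/L.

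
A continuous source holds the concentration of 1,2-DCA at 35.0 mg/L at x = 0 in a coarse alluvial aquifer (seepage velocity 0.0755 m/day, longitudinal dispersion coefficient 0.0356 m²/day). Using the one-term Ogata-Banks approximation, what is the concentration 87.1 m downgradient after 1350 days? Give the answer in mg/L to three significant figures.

32.7 mg/L

For a continuous step input, C/C₀ ≈ ½·erfc((x−vt)/(2√(Dt))).
vt = 0.0755 × 1350 = 101.925 m and 2√(Dt) = 2√(0.0356 × 1350) = 13.87 m.
Argument (x−vt)/(2√(Dt)) = (87.1 − 101.925)/13.87 = -1.069; ½·erfc(-1.069) = 0.9347.
C = 35.0 × 0.9347 = 32.7 mg/L.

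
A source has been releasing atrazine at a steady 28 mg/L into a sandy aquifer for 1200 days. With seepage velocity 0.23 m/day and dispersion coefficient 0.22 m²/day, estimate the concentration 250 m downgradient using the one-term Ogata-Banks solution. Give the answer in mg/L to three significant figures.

24.4 mg/L

For a continuous step input, C/C₀ ≈ ½·erfc((x−vt)/(2√(Dt))).
vt = 0.23 × 1200 = 276 m and 2√(Dt) = 2√(0.22 × 1200) = 32.50 m.
Argument (x−vt)/(2√(Dt)) = (250 − 276)/32.50 = -0.8000; ½·erfc(-0.8000) = 0.8711.
C = 28 × 0.8711 = 24.4 mg/L.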